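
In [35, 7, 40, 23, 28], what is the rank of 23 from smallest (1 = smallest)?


Sort ascending: [7, 23, 28, 35, 40]
Find 23 in the sorted list.
23 is at position 2 (1-indexed).
Final answer: 2


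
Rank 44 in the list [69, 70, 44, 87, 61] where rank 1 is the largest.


Sort descending: [87, 70, 69, 61, 44]
Find 44 in the sorted list.
44 is at position 5.
Final answer: 5


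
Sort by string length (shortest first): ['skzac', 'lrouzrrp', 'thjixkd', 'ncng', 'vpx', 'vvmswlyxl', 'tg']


Compute lengths:
  'skzac' has length 5
  'lrouzrrp' has length 8
  'thjixkd' has length 7
  'ncng' has length 4
  'vpx' has length 3
  'vvmswlyxl' has length 9
  'tg' has length 2
Lengths in increasing order: 2 < 3 < 4 < 5 < 7 < 8 < 9
Listing the words in that order gives the answer.
Final answer: ['tg', 'vpx', 'ncng', 'skzac', 'thjixkd', 'lrouzrrp', 'vvmswlyxl']


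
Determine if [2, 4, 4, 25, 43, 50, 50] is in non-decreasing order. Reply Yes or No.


Check consecutive pairs:
  2 <= 4? True
  4 <= 4? True
  4 <= 25? True
  25 <= 43? True
  43 <= 50? True
  50 <= 50? True
Every consecutive pair is in order, so the list is non-decreasing.
Final answer: Yes


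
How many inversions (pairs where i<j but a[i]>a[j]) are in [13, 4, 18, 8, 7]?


For each element, count the later elements that are smaller than it:
  13 (index 0): smaller elements after it = [4, 8, 7] -> 3
  4 (index 1): smaller elements after it = [] -> 0
  18 (index 2): smaller elements after it = [8, 7] -> 2
  8 (index 3): smaller elements after it = [7] -> 1
Total inversions = 3 + 0 + 2 + 1 = 6
Final answer: 6


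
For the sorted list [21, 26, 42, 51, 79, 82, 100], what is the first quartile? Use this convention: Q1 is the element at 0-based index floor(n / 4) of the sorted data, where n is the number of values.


The list has n = 7 elements.
Q1 index = floor(7 / 4) = floor(1.75) = 1
Counting from index 0 in the sorted data, the element at index 1 is 26.
Final answer: 26


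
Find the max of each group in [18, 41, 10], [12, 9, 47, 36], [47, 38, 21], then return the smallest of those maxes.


Find max of each group:
  Group 1: [18, 41, 10] -> max = 41
  Group 2: [12, 9, 47, 36] -> max = 47
  Group 3: [47, 38, 21] -> max = 47
Maxes: [41, 47, 47]
Minimum of maxes = 41
Final answer: 41


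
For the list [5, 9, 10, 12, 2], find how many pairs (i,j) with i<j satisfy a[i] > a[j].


For each element, count the later elements that are smaller than it:
  5 (index 0): smaller elements after it = [2] -> 1
  9 (index 1): smaller elements after it = [2] -> 1
  10 (index 2): smaller elements after it = [2] -> 1
  12 (index 3): smaller elements after it = [2] -> 1
Total inversions = 1 + 1 + 1 + 1 = 4
Final answer: 4


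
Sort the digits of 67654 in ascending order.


The number 67654 has digits: 6, 7, 6, 5, 4
Sorted: 4, 5, 6, 6, 7
Joining the sorted digits gives the result.
Final answer: 45667


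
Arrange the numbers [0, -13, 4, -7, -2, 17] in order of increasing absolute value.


Compute absolute values:
  |0| = 0
  |-13| = 13
  |4| = 4
  |-7| = 7
  |-2| = 2
  |17| = 17
Absolute values in increasing order: 0 < 2 < 4 < 7 < 13 < 17
Listing the original numbers in that order gives the answer.
Final answer: [0, -2, 4, -7, -13, 17]


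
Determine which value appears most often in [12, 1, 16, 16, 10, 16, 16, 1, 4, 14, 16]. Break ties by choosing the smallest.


Count the frequency of each value:
  1 appears 2 time(s)
  4 appears 1 time(s)
  10 appears 1 time(s)
  12 appears 1 time(s)
  14 appears 1 time(s)
  16 appears 5 time(s)
Maximum frequency is 5.
Only 16 reaches that frequency, so it is the mode.
Final answer: 16


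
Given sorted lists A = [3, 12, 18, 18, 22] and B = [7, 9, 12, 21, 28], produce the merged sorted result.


List A: [3, 12, 18, 18, 22]
List B: [7, 9, 12, 21, 28]
Repeatedly compare the front elements and take the smaller:
  3 vs 7 -> take 3
  12 vs 7 -> take 7
  12 vs 9 -> take 9
  12 vs 12 -> take 12
  18 vs 12 -> take 12
  18 vs 21 -> take 18
  18 vs 21 -> take 18
  22 vs 21 -> take 21
  22 vs 28 -> take 22
  A is exhausted; append the rest of B: [28]
Final answer: [3, 7, 9, 12, 12, 18, 18, 21, 22, 28]


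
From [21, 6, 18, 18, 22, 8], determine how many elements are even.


Check each element:
  21 is odd
  6 is even
  18 is even
  18 is even
  22 is even
  8 is even
Evens: [6, 18, 18, 22, 8]
Count of evens = 5
Final answer: 5


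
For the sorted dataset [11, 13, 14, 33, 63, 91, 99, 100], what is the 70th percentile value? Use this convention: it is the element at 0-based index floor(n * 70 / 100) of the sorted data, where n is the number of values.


The dataset has n = 8 elements.
Index = floor(8 * 70 / 100) = floor(560 / 100) = floor(5.6) = 5
Counting from index 0 in the sorted data, the element at index 5 is 91.
Final answer: 91


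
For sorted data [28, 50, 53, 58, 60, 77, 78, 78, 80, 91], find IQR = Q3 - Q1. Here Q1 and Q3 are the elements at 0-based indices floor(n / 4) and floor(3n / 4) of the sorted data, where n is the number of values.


The data has n = 10 elements.
Q1 index = floor(10 / 4) = floor(2.5) = 2; Q3 index = floor(3 * 10 / 4) = floor(7.5) = 7
Q1 = element at index 2 = 53
Q3 = element at index 7 = 78
IQR = 78 - 53 = 25
Final answer: 25


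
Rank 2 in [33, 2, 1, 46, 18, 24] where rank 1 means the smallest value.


Sort ascending: [1, 2, 18, 24, 33, 46]
Find 2 in the sorted list.
2 is at position 2 (1-indexed).
Final answer: 2


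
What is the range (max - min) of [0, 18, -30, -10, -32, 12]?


Maximum value: 18
Minimum value: -32
Range = 18 - (-32) = 50
Final answer: 50


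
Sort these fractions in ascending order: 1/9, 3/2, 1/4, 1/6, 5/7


Convert to decimal for comparison:
  1/9 = 0.1111
  3/2 = 1.5
  1/4 = 0.25
  1/6 = 0.1667
  5/7 = 0.7143
Decimals in increasing order: 0.1111 < 0.1667 < 0.25 < 0.7143 < 1.5
Writing each back as its fraction gives the sorted order.
Final answer: 1/9, 1/6, 1/4, 5/7, 3/2


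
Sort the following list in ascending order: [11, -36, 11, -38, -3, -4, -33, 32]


Original list: [11, -36, 11, -38, -3, -4, -33, 32]
Repeatedly take the smallest remaining element:
  Remaining [11, -36, 11, -38, -3, -4, -33, 32] -> smallest is -38
  Remaining [11, -36, 11, -3, -4, -33, 32] -> smallest is -36
  Remaining [11, 11, -3, -4, -33, 32] -> smallest is -33
  Remaining [11, 11, -3, -4, 32] -> smallest is -4
  Remaining [11, 11, -3, 32] -> smallest is -3
  Remaining [11, 11, 32] -> smallest is 11
  Remaining [11, 32] -> smallest is 11
  Remaining [32] -> smallest is 32
Collecting the picks in order gives the sorted list.
Final answer: [-38, -36, -33, -4, -3, 11, 11, 32]


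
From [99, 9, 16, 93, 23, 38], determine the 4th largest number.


Sort descending: [99, 93, 38, 23, 16, 9]
The 4th element (1-indexed) is at index 3.
Value = 23
Final answer: 23


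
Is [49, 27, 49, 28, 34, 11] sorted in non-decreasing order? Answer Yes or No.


Check consecutive pairs:
  49 <= 27? False
  27 <= 49? True
  49 <= 28? False
  28 <= 34? True
  34 <= 11? False
3 consecutive pair(s) are out of order, so the list is not sorted.
Final answer: No


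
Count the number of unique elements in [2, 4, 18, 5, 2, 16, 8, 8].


List all unique values:
Distinct values: [2, 4, 5, 8, 16, 18]
Count = 6
Final answer: 6


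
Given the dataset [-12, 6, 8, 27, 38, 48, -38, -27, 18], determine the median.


First, sort the list: [-38, -27, -12, 6, 8, 18, 27, 38, 48]
The list has 9 elements (odd count).
The middle index is 4 (0-based), and the element there is 8.
Final answer: 8


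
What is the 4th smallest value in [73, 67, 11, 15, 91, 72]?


Sort ascending: [11, 15, 67, 72, 73, 91]
The 4th element (1-indexed) is at index 3.
Value = 72
Final answer: 72


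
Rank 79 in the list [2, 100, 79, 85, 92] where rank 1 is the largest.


Sort descending: [100, 92, 85, 79, 2]
Find 79 in the sorted list.
79 is at position 4.
Final answer: 4


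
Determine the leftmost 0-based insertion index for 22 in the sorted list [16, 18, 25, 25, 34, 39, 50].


List is sorted: [16, 18, 25, 25, 34, 39, 50]
We need the leftmost position where 22 can be inserted, i.e. the first index whose element is >= 22 (or the end of the list if none is).
Binary search with low=0, high=7 (0-based indices):
  low=0, high=7, mid=3: a[3]=25 >= 22, so high = 3
  low=0, high=3, mid=1: a[1]=18 < 22, so low = 2
  low=2, high=3, mid=2: a[2]=25 >= 22, so high = 2
Now low = high = 2, so the insertion index is 2.
Final answer: 2


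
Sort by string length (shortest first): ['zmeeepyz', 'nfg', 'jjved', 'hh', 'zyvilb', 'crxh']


Compute lengths:
  'zmeeepyz' has length 8
  'nfg' has length 3
  'jjved' has length 5
  'hh' has length 2
  'zyvilb' has length 6
  'crxh' has length 4
Lengths in increasing order: 2 < 3 < 4 < 5 < 6 < 8
Listing the words in that order gives the answer.
Final answer: ['hh', 'nfg', 'crxh', 'jjved', 'zyvilb', 'zmeeepyz']


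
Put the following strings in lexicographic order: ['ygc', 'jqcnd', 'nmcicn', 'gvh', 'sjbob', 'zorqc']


Compare strings character by character (the first differing letter decides):
  'gvh' < 'jqcnd' since 'g' < 'j' at position 1
  'jqcnd' < 'nmcicn' since 'j' < 'n' at position 1
  'nmcicn' < 'sjbob' since 'n' < 's' at position 1
  'sjbob' < 'ygc' since 's' < 'y' at position 1
  'ygc' < 'zorqc' since 'y' < 'z' at position 1
Chaining these comparisons gives the alphabetical order.
Final answer: ['gvh', 'jqcnd', 'nmcicn', 'sjbob', 'ygc', 'zorqc']


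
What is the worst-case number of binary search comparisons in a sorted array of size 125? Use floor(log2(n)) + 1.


Binary search halves the search space each step.
Maximum comparisons = floor(log2(125)) + 1
log2(125) = 6.9658
floor(log2(125)) = 6, so 6 + 1 = 7
Final answer: 7


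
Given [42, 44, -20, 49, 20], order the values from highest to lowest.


Original list: [42, 44, -20, 49, 20]
Repeatedly take the largest remaining element:
  Remaining [42, 44, -20, 49, 20] -> largest is 49
  Remaining [42, 44, -20, 20] -> largest is 44
  Remaining [42, -20, 20] -> largest is 42
  Remaining [-20, 20] -> largest is 20
  Remaining [-20] -> largest is -20
Collecting the picks in order gives the descending list.
Final answer: [49, 44, 42, 20, -20]


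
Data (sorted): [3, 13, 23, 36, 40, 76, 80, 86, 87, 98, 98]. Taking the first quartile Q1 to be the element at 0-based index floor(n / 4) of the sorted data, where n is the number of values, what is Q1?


The list has n = 11 elements.
Q1 index = floor(11 / 4) = floor(2.75) = 2
Counting from index 0 in the sorted data, the element at index 2 is 23.
Final answer: 23


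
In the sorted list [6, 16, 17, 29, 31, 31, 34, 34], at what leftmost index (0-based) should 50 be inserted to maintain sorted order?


List is sorted: [6, 16, 17, 29, 31, 31, 34, 34]
We need the leftmost position where 50 can be inserted, i.e. the first index whose element is >= 50 (or the end of the list if none is).
Binary search with low=0, high=8 (0-based indices):
  low=0, high=8, mid=4: a[4]=31 < 50, so low = 5
  low=5, high=8, mid=6: a[6]=34 < 50, so low = 7
  low=7, high=8, mid=7: a[7]=34 < 50, so low = 8
Now low = high = 8, so the insertion index is 8.
Final answer: 8


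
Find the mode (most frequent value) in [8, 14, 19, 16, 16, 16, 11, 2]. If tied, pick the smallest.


Count the frequency of each value:
  2 appears 1 time(s)
  8 appears 1 time(s)
  11 appears 1 time(s)
  14 appears 1 time(s)
  16 appears 3 time(s)
  19 appears 1 time(s)
Maximum frequency is 3.
Only 16 reaches that frequency, so it is the mode.
Final answer: 16


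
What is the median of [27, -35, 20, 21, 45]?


First, sort the list: [-35, 20, 21, 27, 45]
The list has 5 elements (odd count).
The middle index is 2 (0-based), and the element there is 21.
Final answer: 21


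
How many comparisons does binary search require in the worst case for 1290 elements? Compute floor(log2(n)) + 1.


Binary search halves the search space each step.
Maximum comparisons = floor(log2(1290)) + 1
log2(1290) = 10.3332
floor(log2(1290)) = 10, so 10 + 1 = 11
Final answer: 11


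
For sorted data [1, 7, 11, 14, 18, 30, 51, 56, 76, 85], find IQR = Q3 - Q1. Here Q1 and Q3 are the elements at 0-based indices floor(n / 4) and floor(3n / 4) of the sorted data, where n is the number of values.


The data has n = 10 elements.
Q1 index = floor(10 / 4) = floor(2.5) = 2; Q3 index = floor(3 * 10 / 4) = floor(7.5) = 7
Q1 = element at index 2 = 11
Q3 = element at index 7 = 56
IQR = 56 - 11 = 45
Final answer: 45


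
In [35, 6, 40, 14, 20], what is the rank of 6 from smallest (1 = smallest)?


Sort ascending: [6, 14, 20, 35, 40]
Find 6 in the sorted list.
6 is at position 1 (1-indexed).
Final answer: 1


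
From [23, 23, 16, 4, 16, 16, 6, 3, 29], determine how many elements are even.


Check each element:
  23 is odd
  23 is odd
  16 is even
  4 is even
  16 is even
  16 is even
  6 is even
  3 is odd
  29 is odd
Evens: [16, 4, 16, 16, 6]
Count of evens = 5
Final answer: 5


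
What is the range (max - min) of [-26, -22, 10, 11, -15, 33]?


Maximum value: 33
Minimum value: -26
Range = 33 - (-26) = 59
Final answer: 59


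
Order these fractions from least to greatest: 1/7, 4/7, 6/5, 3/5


Convert to decimal for comparison:
  1/7 = 0.1429
  4/7 = 0.5714
  6/5 = 1.2
  3/5 = 0.6
Decimals in increasing order: 0.1429 < 0.5714 < 0.6 < 1.2
Writing each back as its fraction gives the sorted order.
Final answer: 1/7, 4/7, 3/5, 6/5


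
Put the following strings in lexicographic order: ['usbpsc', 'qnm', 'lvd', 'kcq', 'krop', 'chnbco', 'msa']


Compare strings character by character (the first differing letter decides):
  'chnbco' < 'kcq' since 'c' < 'k' at position 1
  'kcq' < 'krop' since 'c' < 'r' at position 2
  'krop' < 'lvd' since 'k' < 'l' at position 1
  'lvd' < 'msa' since 'l' < 'm' at position 1
  'msa' < 'qnm' since 'm' < 'q' at position 1
  'qnm' < 'usbpsc' since 'q' < 'u' at position 1
Chaining these comparisons gives the alphabetical order.
Final answer: ['chnbco', 'kcq', 'krop', 'lvd', 'msa', 'qnm', 'usbpsc']


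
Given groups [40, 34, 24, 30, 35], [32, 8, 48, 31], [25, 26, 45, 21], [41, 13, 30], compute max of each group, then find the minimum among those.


Find max of each group:
  Group 1: [40, 34, 24, 30, 35] -> max = 40
  Group 2: [32, 8, 48, 31] -> max = 48
  Group 3: [25, 26, 45, 21] -> max = 45
  Group 4: [41, 13, 30] -> max = 41
Maxes: [40, 48, 45, 41]
Minimum of maxes = 40
Final answer: 40


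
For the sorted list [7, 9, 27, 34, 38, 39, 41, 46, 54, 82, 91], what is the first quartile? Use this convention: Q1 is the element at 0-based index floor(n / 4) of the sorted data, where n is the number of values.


The list has n = 11 elements.
Q1 index = floor(11 / 4) = floor(2.75) = 2
Counting from index 0 in the sorted data, the element at index 2 is 27.
Final answer: 27


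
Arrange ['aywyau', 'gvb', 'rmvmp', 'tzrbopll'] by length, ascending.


Compute lengths:
  'aywyau' has length 6
  'gvb' has length 3
  'rmvmp' has length 5
  'tzrbopll' has length 8
Lengths in increasing order: 3 < 5 < 6 < 8
Listing the words in that order gives the answer.
Final answer: ['gvb', 'rmvmp', 'aywyau', 'tzrbopll']


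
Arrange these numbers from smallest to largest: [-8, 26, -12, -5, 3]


Original list: [-8, 26, -12, -5, 3]
Repeatedly take the smallest remaining element:
  Remaining [-8, 26, -12, -5, 3] -> smallest is -12
  Remaining [-8, 26, -5, 3] -> smallest is -8
  Remaining [26, -5, 3] -> smallest is -5
  Remaining [26, 3] -> smallest is 3
  Remaining [26] -> smallest is 26
Collecting the picks in order gives the sorted list.
Final answer: [-12, -8, -5, 3, 26]


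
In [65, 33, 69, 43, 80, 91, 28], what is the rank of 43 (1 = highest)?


Sort descending: [91, 80, 69, 65, 43, 33, 28]
Find 43 in the sorted list.
43 is at position 5.
Final answer: 5


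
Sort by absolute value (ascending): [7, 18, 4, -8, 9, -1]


Compute absolute values:
  |7| = 7
  |18| = 18
  |4| = 4
  |-8| = 8
  |9| = 9
  |-1| = 1
Absolute values in increasing order: 1 < 4 < 7 < 8 < 9 < 18
Listing the original numbers in that order gives the answer.
Final answer: [-1, 4, 7, -8, 9, 18]


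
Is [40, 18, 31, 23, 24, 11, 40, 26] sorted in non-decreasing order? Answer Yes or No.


Check consecutive pairs:
  40 <= 18? False
  18 <= 31? True
  31 <= 23? False
  23 <= 24? True
  24 <= 11? False
  11 <= 40? True
  40 <= 26? False
4 consecutive pair(s) are out of order, so the list is not sorted.
Final answer: No


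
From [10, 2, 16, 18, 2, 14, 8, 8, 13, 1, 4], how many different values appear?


List all unique values:
Distinct values: [1, 2, 4, 8, 10, 13, 14, 16, 18]
Count = 9
Final answer: 9


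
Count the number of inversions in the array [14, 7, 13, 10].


For each element, count the later elements that are smaller than it:
  14 (index 0): smaller elements after it = [7, 13, 10] -> 3
  7 (index 1): smaller elements after it = [] -> 0
  13 (index 2): smaller elements after it = [10] -> 1
Total inversions = 3 + 0 + 1 = 4
Final answer: 4


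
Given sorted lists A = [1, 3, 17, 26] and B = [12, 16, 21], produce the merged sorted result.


List A: [1, 3, 17, 26]
List B: [12, 16, 21]
Repeatedly compare the front elements and take the smaller:
  1 vs 12 -> take 1
  3 vs 12 -> take 3
  17 vs 12 -> take 12
  17 vs 16 -> take 16
  17 vs 21 -> take 17
  26 vs 21 -> take 21
  B is exhausted; append the rest of A: [26]
Final answer: [1, 3, 12, 16, 17, 21, 26]


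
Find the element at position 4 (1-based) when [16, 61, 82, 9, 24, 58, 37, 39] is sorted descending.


Sort descending: [82, 61, 58, 39, 37, 24, 16, 9]
The 4th element (1-indexed) is at index 3.
Value = 39
Final answer: 39


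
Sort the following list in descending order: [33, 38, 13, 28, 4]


Original list: [33, 38, 13, 28, 4]
Repeatedly take the largest remaining element:
  Remaining [33, 38, 13, 28, 4] -> largest is 38
  Remaining [33, 13, 28, 4] -> largest is 33
  Remaining [13, 28, 4] -> largest is 28
  Remaining [13, 4] -> largest is 13
  Remaining [4] -> largest is 4
Collecting the picks in order gives the descending list.
Final answer: [38, 33, 28, 13, 4]


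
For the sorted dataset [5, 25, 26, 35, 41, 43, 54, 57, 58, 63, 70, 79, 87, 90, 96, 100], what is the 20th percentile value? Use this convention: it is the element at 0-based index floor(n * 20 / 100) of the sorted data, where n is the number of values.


The dataset has n = 16 elements.
Index = floor(16 * 20 / 100) = floor(320 / 100) = floor(3.2) = 3
Counting from index 0 in the sorted data, the element at index 3 is 35.
Final answer: 35


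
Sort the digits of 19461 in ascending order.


The number 19461 has digits: 1, 9, 4, 6, 1
Sorted: 1, 1, 4, 6, 9
Joining the sorted digits gives the result.
Final answer: 11469


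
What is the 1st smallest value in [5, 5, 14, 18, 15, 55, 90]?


Sort ascending: [5, 5, 14, 15, 18, 55, 90]
The 1st element (1-indexed) is at index 0.
Value = 5
Final answer: 5


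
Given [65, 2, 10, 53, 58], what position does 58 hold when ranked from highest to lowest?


Sort descending: [65, 58, 53, 10, 2]
Find 58 in the sorted list.
58 is at position 2.
Final answer: 2


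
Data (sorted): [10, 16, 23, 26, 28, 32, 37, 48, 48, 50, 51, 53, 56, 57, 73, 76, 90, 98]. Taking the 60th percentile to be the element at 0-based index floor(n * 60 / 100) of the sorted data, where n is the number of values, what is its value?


The dataset has n = 18 elements.
Index = floor(18 * 60 / 100) = floor(1080 / 100) = floor(10.8) = 10
Counting from index 0 in the sorted data, the element at index 10 is 51.
Final answer: 51


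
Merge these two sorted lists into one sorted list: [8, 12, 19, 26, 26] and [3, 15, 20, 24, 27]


List A: [8, 12, 19, 26, 26]
List B: [3, 15, 20, 24, 27]
Repeatedly compare the front elements and take the smaller:
  8 vs 3 -> take 3
  8 vs 15 -> take 8
  12 vs 15 -> take 12
  19 vs 15 -> take 15
  19 vs 20 -> take 19
  26 vs 20 -> take 20
  26 vs 24 -> take 24
  26 vs 27 -> take 26
  26 vs 27 -> take 26
  A is exhausted; append the rest of B: [27]
Final answer: [3, 8, 12, 15, 19, 20, 24, 26, 26, 27]


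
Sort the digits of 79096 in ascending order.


The number 79096 has digits: 7, 9, 0, 9, 6
Sorted: 0, 6, 7, 9, 9
Joining the sorted digits gives the result.
Final answer: 06799


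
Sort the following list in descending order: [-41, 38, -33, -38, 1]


Original list: [-41, 38, -33, -38, 1]
Repeatedly take the largest remaining element:
  Remaining [-41, 38, -33, -38, 1] -> largest is 38
  Remaining [-41, -33, -38, 1] -> largest is 1
  Remaining [-41, -33, -38] -> largest is -33
  Remaining [-41, -38] -> largest is -38
  Remaining [-41] -> largest is -41
Collecting the picks in order gives the descending list.
Final answer: [38, 1, -33, -38, -41]


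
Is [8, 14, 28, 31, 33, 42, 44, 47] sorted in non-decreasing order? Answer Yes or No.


Check consecutive pairs:
  8 <= 14? True
  14 <= 28? True
  28 <= 31? True
  31 <= 33? True
  33 <= 42? True
  42 <= 44? True
  44 <= 47? True
Every consecutive pair is in order, so the list is non-decreasing.
Final answer: Yes


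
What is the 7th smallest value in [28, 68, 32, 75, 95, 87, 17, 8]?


Sort ascending: [8, 17, 28, 32, 68, 75, 87, 95]
The 7th element (1-indexed) is at index 6.
Value = 87
Final answer: 87


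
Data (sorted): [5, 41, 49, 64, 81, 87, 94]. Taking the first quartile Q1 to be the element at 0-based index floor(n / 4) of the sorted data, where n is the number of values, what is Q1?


The list has n = 7 elements.
Q1 index = floor(7 / 4) = floor(1.75) = 1
Counting from index 0 in the sorted data, the element at index 1 is 41.
Final answer: 41


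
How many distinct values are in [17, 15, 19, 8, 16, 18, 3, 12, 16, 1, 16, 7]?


List all unique values:
Distinct values: [1, 3, 7, 8, 12, 15, 16, 17, 18, 19]
Count = 10
Final answer: 10


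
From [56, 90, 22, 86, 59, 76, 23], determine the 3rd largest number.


Sort descending: [90, 86, 76, 59, 56, 23, 22]
The 3rd element (1-indexed) is at index 2.
Value = 76
Final answer: 76


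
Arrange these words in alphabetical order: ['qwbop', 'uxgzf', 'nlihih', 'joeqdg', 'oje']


Compare strings character by character (the first differing letter decides):
  'joeqdg' < 'nlihih' since 'j' < 'n' at position 1
  'nlihih' < 'oje' since 'n' < 'o' at position 1
  'oje' < 'qwbop' since 'o' < 'q' at position 1
  'qwbop' < 'uxgzf' since 'q' < 'u' at position 1
Chaining these comparisons gives the alphabetical order.
Final answer: ['joeqdg', 'nlihih', 'oje', 'qwbop', 'uxgzf']


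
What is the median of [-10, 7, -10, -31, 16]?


First, sort the list: [-31, -10, -10, 7, 16]
The list has 5 elements (odd count).
The middle index is 2 (0-based), and the element there is -10.
Final answer: -10


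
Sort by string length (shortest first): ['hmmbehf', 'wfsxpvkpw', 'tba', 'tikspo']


Compute lengths:
  'hmmbehf' has length 7
  'wfsxpvkpw' has length 9
  'tba' has length 3
  'tikspo' has length 6
Lengths in increasing order: 3 < 6 < 7 < 9
Listing the words in that order gives the answer.
Final answer: ['tba', 'tikspo', 'hmmbehf', 'wfsxpvkpw']


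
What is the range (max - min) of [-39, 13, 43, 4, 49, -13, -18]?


Maximum value: 49
Minimum value: -39
Range = 49 - (-39) = 88
Final answer: 88


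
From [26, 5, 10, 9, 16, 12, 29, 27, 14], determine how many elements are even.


Check each element:
  26 is even
  5 is odd
  10 is even
  9 is odd
  16 is even
  12 is even
  29 is odd
  27 is odd
  14 is even
Evens: [26, 10, 16, 12, 14]
Count of evens = 5
Final answer: 5


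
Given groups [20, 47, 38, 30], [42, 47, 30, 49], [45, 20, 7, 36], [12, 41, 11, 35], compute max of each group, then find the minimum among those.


Find max of each group:
  Group 1: [20, 47, 38, 30] -> max = 47
  Group 2: [42, 47, 30, 49] -> max = 49
  Group 3: [45, 20, 7, 36] -> max = 45
  Group 4: [12, 41, 11, 35] -> max = 41
Maxes: [47, 49, 45, 41]
Minimum of maxes = 41
Final answer: 41


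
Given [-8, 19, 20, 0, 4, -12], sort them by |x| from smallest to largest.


Compute absolute values:
  |-8| = 8
  |19| = 19
  |20| = 20
  |0| = 0
  |4| = 4
  |-12| = 12
Absolute values in increasing order: 0 < 4 < 8 < 12 < 19 < 20
Listing the original numbers in that order gives the answer.
Final answer: [0, 4, -8, -12, 19, 20]


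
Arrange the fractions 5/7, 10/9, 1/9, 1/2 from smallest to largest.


Convert to decimal for comparison:
  5/7 = 0.7143
  10/9 = 1.1111
  1/9 = 0.1111
  1/2 = 0.5
Decimals in increasing order: 0.1111 < 0.5 < 0.7143 < 1.1111
Writing each back as its fraction gives the sorted order.
Final answer: 1/9, 1/2, 5/7, 10/9


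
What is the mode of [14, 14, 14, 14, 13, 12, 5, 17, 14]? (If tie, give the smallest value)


Count the frequency of each value:
  5 appears 1 time(s)
  12 appears 1 time(s)
  13 appears 1 time(s)
  14 appears 5 time(s)
  17 appears 1 time(s)
Maximum frequency is 5.
Only 14 reaches that frequency, so it is the mode.
Final answer: 14


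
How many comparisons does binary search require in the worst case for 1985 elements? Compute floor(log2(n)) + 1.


Binary search halves the search space each step.
Maximum comparisons = floor(log2(1985)) + 1
log2(1985) = 10.9549
floor(log2(1985)) = 10, so 10 + 1 = 11
Final answer: 11


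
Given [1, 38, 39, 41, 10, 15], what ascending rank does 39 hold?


Sort ascending: [1, 10, 15, 38, 39, 41]
Find 39 in the sorted list.
39 is at position 5 (1-indexed).
Final answer: 5


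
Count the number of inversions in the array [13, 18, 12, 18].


For each element, count the later elements that are smaller than it:
  13 (index 0): smaller elements after it = [12] -> 1
  18 (index 1): smaller elements after it = [12] -> 1
  12 (index 2): smaller elements after it = [] -> 0
Total inversions = 1 + 1 + 0 = 2
Final answer: 2


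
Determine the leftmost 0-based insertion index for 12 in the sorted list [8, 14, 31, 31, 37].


List is sorted: [8, 14, 31, 31, 37]
We need the leftmost position where 12 can be inserted, i.e. the first index whose element is >= 12 (or the end of the list if none is).
Binary search with low=0, high=5 (0-based indices):
  low=0, high=5, mid=2: a[2]=31 >= 12, so high = 2
  low=0, high=2, mid=1: a[1]=14 >= 12, so high = 1
  low=0, high=1, mid=0: a[0]=8 < 12, so low = 1
Now low = high = 1, so the insertion index is 1.
Final answer: 1


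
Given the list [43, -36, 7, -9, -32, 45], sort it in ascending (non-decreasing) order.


Original list: [43, -36, 7, -9, -32, 45]
Repeatedly take the smallest remaining element:
  Remaining [43, -36, 7, -9, -32, 45] -> smallest is -36
  Remaining [43, 7, -9, -32, 45] -> smallest is -32
  Remaining [43, 7, -9, 45] -> smallest is -9
  Remaining [43, 7, 45] -> smallest is 7
  Remaining [43, 45] -> smallest is 43
  Remaining [45] -> smallest is 45
Collecting the picks in order gives the sorted list.
Final answer: [-36, -32, -9, 7, 43, 45]


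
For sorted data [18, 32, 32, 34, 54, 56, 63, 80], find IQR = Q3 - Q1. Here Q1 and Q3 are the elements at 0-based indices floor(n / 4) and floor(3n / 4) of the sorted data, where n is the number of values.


The data has n = 8 elements.
Q1 index = floor(8 / 4) = floor(2) = 2; Q3 index = floor(3 * 8 / 4) = floor(6) = 6
Q1 = element at index 2 = 32
Q3 = element at index 6 = 63
IQR = 63 - 32 = 31
Final answer: 31


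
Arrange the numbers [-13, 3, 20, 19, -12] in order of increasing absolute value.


Compute absolute values:
  |-13| = 13
  |3| = 3
  |20| = 20
  |19| = 19
  |-12| = 12
Absolute values in increasing order: 3 < 12 < 13 < 19 < 20
Listing the original numbers in that order gives the answer.
Final answer: [3, -12, -13, 19, 20]


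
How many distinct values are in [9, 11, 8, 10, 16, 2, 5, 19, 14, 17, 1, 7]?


List all unique values:
Distinct values: [1, 2, 5, 7, 8, 9, 10, 11, 14, 16, 17, 19]
Count = 12
Final answer: 12


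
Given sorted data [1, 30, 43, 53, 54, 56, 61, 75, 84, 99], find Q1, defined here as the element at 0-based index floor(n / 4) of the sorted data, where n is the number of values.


The list has n = 10 elements.
Q1 index = floor(10 / 4) = floor(2.5) = 2
Counting from index 0 in the sorted data, the element at index 2 is 43.
Final answer: 43


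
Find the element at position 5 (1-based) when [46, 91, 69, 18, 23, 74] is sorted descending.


Sort descending: [91, 74, 69, 46, 23, 18]
The 5th element (1-indexed) is at index 4.
Value = 23
Final answer: 23


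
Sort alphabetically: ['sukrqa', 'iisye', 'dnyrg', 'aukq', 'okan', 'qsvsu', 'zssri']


Compare strings character by character (the first differing letter decides):
  'aukq' < 'dnyrg' since 'a' < 'd' at position 1
  'dnyrg' < 'iisye' since 'd' < 'i' at position 1
  'iisye' < 'okan' since 'i' < 'o' at position 1
  'okan' < 'qsvsu' since 'o' < 'q' at position 1
  'qsvsu' < 'sukrqa' since 'q' < 's' at position 1
  'sukrqa' < 'zssri' since 's' < 'z' at position 1
Chaining these comparisons gives the alphabetical order.
Final answer: ['aukq', 'dnyrg', 'iisye', 'okan', 'qsvsu', 'sukrqa', 'zssri']


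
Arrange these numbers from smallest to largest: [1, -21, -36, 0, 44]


Original list: [1, -21, -36, 0, 44]
Repeatedly take the smallest remaining element:
  Remaining [1, -21, -36, 0, 44] -> smallest is -36
  Remaining [1, -21, 0, 44] -> smallest is -21
  Remaining [1, 0, 44] -> smallest is 0
  Remaining [1, 44] -> smallest is 1
  Remaining [44] -> smallest is 44
Collecting the picks in order gives the sorted list.
Final answer: [-36, -21, 0, 1, 44]


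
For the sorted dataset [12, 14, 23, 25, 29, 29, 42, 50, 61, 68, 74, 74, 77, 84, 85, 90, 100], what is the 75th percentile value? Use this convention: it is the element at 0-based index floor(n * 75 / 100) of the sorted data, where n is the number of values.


The dataset has n = 17 elements.
Index = floor(17 * 75 / 100) = floor(1275 / 100) = floor(12.75) = 12
Counting from index 0 in the sorted data, the element at index 12 is 77.
Final answer: 77


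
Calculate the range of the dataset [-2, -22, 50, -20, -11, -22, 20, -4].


Maximum value: 50
Minimum value: -22
Range = 50 - (-22) = 72
Final answer: 72


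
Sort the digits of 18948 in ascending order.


The number 18948 has digits: 1, 8, 9, 4, 8
Sorted: 1, 4, 8, 8, 9
Joining the sorted digits gives the result.
Final answer: 14889


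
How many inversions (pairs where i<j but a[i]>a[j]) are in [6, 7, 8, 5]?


For each element, count the later elements that are smaller than it:
  6 (index 0): smaller elements after it = [5] -> 1
  7 (index 1): smaller elements after it = [5] -> 1
  8 (index 2): smaller elements after it = [5] -> 1
Total inversions = 1 + 1 + 1 = 3
Final answer: 3


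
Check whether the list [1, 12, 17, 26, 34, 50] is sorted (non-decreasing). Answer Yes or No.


Check consecutive pairs:
  1 <= 12? True
  12 <= 17? True
  17 <= 26? True
  26 <= 34? True
  34 <= 50? True
Every consecutive pair is in order, so the list is non-decreasing.
Final answer: Yes


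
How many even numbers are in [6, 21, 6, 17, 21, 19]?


Check each element:
  6 is even
  21 is odd
  6 is even
  17 is odd
  21 is odd
  19 is odd
Evens: [6, 6]
Count of evens = 2
Final answer: 2


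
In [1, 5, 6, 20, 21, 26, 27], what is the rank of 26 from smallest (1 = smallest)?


Sort ascending: [1, 5, 6, 20, 21, 26, 27]
Find 26 in the sorted list.
26 is at position 6 (1-indexed).
Final answer: 6


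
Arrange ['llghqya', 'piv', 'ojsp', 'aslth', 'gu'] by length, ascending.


Compute lengths:
  'llghqya' has length 7
  'piv' has length 3
  'ojsp' has length 4
  'aslth' has length 5
  'gu' has length 2
Lengths in increasing order: 2 < 3 < 4 < 5 < 7
Listing the words in that order gives the answer.
Final answer: ['gu', 'piv', 'ojsp', 'aslth', 'llghqya']


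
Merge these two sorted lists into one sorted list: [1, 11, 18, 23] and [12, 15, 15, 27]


List A: [1, 11, 18, 23]
List B: [12, 15, 15, 27]
Repeatedly compare the front elements and take the smaller:
  1 vs 12 -> take 1
  11 vs 12 -> take 11
  18 vs 12 -> take 12
  18 vs 15 -> take 15
  18 vs 15 -> take 15
  18 vs 27 -> take 18
  23 vs 27 -> take 23
  A is exhausted; append the rest of B: [27]
Final answer: [1, 11, 12, 15, 15, 18, 23, 27]


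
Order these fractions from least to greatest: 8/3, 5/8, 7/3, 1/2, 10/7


Convert to decimal for comparison:
  8/3 = 2.6667
  5/8 = 0.625
  7/3 = 2.3333
  1/2 = 0.5
  10/7 = 1.4286
Decimals in increasing order: 0.5 < 0.625 < 1.4286 < 2.3333 < 2.6667
Writing each back as its fraction gives the sorted order.
Final answer: 1/2, 5/8, 10/7, 7/3, 8/3


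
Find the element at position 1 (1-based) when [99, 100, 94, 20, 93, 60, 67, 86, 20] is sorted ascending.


Sort ascending: [20, 20, 60, 67, 86, 93, 94, 99, 100]
The 1st element (1-indexed) is at index 0.
Value = 20
Final answer: 20


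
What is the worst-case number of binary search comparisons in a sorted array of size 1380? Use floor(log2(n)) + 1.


Binary search halves the search space each step.
Maximum comparisons = floor(log2(1380)) + 1
log2(1380) = 10.4305
floor(log2(1380)) = 10, so 10 + 1 = 11
Final answer: 11


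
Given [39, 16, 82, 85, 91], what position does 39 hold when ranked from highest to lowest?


Sort descending: [91, 85, 82, 39, 16]
Find 39 in the sorted list.
39 is at position 4.
Final answer: 4


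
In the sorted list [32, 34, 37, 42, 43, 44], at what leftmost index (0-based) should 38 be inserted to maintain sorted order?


List is sorted: [32, 34, 37, 42, 43, 44]
We need the leftmost position where 38 can be inserted, i.e. the first index whose element is >= 38 (or the end of the list if none is).
Binary search with low=0, high=6 (0-based indices):
  low=0, high=6, mid=3: a[3]=42 >= 38, so high = 3
  low=0, high=3, mid=1: a[1]=34 < 38, so low = 2
  low=2, high=3, mid=2: a[2]=37 < 38, so low = 3
Now low = high = 3, so the insertion index is 3.
Final answer: 3


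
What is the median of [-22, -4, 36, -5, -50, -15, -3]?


First, sort the list: [-50, -22, -15, -5, -4, -3, 36]
The list has 7 elements (odd count).
The middle index is 3 (0-based), and the element there is -5.
Final answer: -5


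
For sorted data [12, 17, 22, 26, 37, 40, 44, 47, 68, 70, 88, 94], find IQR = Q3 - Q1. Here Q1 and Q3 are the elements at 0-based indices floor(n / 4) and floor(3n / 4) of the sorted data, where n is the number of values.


The data has n = 12 elements.
Q1 index = floor(12 / 4) = floor(3) = 3; Q3 index = floor(3 * 12 / 4) = floor(9) = 9
Q1 = element at index 3 = 26
Q3 = element at index 9 = 70
IQR = 70 - 26 = 44
Final answer: 44


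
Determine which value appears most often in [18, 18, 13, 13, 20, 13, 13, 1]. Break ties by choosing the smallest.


Count the frequency of each value:
  1 appears 1 time(s)
  13 appears 4 time(s)
  18 appears 2 time(s)
  20 appears 1 time(s)
Maximum frequency is 4.
Only 13 reaches that frequency, so it is the mode.
Final answer: 13


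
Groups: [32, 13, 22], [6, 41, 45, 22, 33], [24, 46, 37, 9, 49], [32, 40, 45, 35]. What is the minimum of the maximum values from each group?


Find max of each group:
  Group 1: [32, 13, 22] -> max = 32
  Group 2: [6, 41, 45, 22, 33] -> max = 45
  Group 3: [24, 46, 37, 9, 49] -> max = 49
  Group 4: [32, 40, 45, 35] -> max = 45
Maxes: [32, 45, 49, 45]
Minimum of maxes = 32
Final answer: 32


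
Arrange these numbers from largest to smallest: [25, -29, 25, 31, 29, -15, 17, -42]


Original list: [25, -29, 25, 31, 29, -15, 17, -42]
Repeatedly take the largest remaining element:
  Remaining [25, -29, 25, 31, 29, -15, 17, -42] -> largest is 31
  Remaining [25, -29, 25, 29, -15, 17, -42] -> largest is 29
  Remaining [25, -29, 25, -15, 17, -42] -> largest is 25
  Remaining [-29, 25, -15, 17, -42] -> largest is 25
  Remaining [-29, -15, 17, -42] -> largest is 17
  Remaining [-29, -15, -42] -> largest is -15
  Remaining [-29, -42] -> largest is -29
  Remaining [-42] -> largest is -42
Collecting the picks in order gives the descending list.
Final answer: [31, 29, 25, 25, 17, -15, -29, -42]


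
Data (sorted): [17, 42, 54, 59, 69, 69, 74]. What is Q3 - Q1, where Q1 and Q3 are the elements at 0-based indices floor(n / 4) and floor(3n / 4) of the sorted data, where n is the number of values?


The data has n = 7 elements.
Q1 index = floor(7 / 4) = floor(1.75) = 1; Q3 index = floor(3 * 7 / 4) = floor(5.25) = 5
Q1 = element at index 1 = 42
Q3 = element at index 5 = 69
IQR = 69 - 42 = 27
Final answer: 27


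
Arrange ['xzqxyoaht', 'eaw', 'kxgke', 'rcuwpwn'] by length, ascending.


Compute lengths:
  'xzqxyoaht' has length 9
  'eaw' has length 3
  'kxgke' has length 5
  'rcuwpwn' has length 7
Lengths in increasing order: 3 < 5 < 7 < 9
Listing the words in that order gives the answer.
Final answer: ['eaw', 'kxgke', 'rcuwpwn', 'xzqxyoaht']


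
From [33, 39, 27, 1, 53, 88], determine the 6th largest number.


Sort descending: [88, 53, 39, 33, 27, 1]
The 6th element (1-indexed) is at index 5.
Value = 1
Final answer: 1


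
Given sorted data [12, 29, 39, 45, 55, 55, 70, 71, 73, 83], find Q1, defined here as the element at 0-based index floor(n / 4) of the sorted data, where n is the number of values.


The list has n = 10 elements.
Q1 index = floor(10 / 4) = floor(2.5) = 2
Counting from index 0 in the sorted data, the element at index 2 is 39.
Final answer: 39


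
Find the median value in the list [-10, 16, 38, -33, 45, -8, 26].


First, sort the list: [-33, -10, -8, 16, 26, 38, 45]
The list has 7 elements (odd count).
The middle index is 3 (0-based), and the element there is 16.
Final answer: 16


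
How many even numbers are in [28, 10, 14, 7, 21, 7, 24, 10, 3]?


Check each element:
  28 is even
  10 is even
  14 is even
  7 is odd
  21 is odd
  7 is odd
  24 is even
  10 is even
  3 is odd
Evens: [28, 10, 14, 24, 10]
Count of evens = 5
Final answer: 5


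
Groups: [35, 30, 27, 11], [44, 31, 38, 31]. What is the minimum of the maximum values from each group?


Find max of each group:
  Group 1: [35, 30, 27, 11] -> max = 35
  Group 2: [44, 31, 38, 31] -> max = 44
Maxes: [35, 44]
Minimum of maxes = 35
Final answer: 35


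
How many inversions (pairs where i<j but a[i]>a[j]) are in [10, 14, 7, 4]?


For each element, count the later elements that are smaller than it:
  10 (index 0): smaller elements after it = [7, 4] -> 2
  14 (index 1): smaller elements after it = [7, 4] -> 2
  7 (index 2): smaller elements after it = [4] -> 1
Total inversions = 2 + 2 + 1 = 5
Final answer: 5


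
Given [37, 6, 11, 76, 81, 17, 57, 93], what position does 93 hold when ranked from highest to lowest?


Sort descending: [93, 81, 76, 57, 37, 17, 11, 6]
Find 93 in the sorted list.
93 is at position 1.
Final answer: 1


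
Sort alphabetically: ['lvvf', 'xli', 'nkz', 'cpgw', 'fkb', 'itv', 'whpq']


Compare strings character by character (the first differing letter decides):
  'cpgw' < 'fkb' since 'c' < 'f' at position 1
  'fkb' < 'itv' since 'f' < 'i' at position 1
  'itv' < 'lvvf' since 'i' < 'l' at position 1
  'lvvf' < 'nkz' since 'l' < 'n' at position 1
  'nkz' < 'whpq' since 'n' < 'w' at position 1
  'whpq' < 'xli' since 'w' < 'x' at position 1
Chaining these comparisons gives the alphabetical order.
Final answer: ['cpgw', 'fkb', 'itv', 'lvvf', 'nkz', 'whpq', 'xli']


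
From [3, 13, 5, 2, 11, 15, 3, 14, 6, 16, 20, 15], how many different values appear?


List all unique values:
Distinct values: [2, 3, 5, 6, 11, 13, 14, 15, 16, 20]
Count = 10
Final answer: 10


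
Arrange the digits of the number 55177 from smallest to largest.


The number 55177 has digits: 5, 5, 1, 7, 7
Sorted: 1, 5, 5, 7, 7
Joining the sorted digits gives the result.
Final answer: 15577


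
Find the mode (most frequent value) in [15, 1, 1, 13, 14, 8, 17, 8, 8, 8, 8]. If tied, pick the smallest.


Count the frequency of each value:
  1 appears 2 time(s)
  8 appears 5 time(s)
  13 appears 1 time(s)
  14 appears 1 time(s)
  15 appears 1 time(s)
  17 appears 1 time(s)
Maximum frequency is 5.
Only 8 reaches that frequency, so it is the mode.
Final answer: 8
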